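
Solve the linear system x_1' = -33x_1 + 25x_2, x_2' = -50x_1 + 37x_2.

x_1(t) = 2K_1e^(2t)sin(5t) - K_1e^(2t)cos(5t) - K_2e^(2t)sin(5t) - 2K_2e^(2t)cos(5t), x_2(t) = 3K_1e^(2t)sin(5t) - K_1e^(2t)cos(5t) - K_2e^(2t)sin(5t) - 3K_2e^(2t)cos(5t)

Coefficient matrix A = [[-33, 25], [-50, 37]].
Characteristic polynomial det(A - λI) = λ^2 - 4λ + 29 = 0.
Eigenvalues λ = 2 ± 5i (complex conjugate pair).
For λ=2+5i: an eigenvector is (-1,-1) - i(2,3) = (-1 - 2i, -1 - 3i).
A real fundamental pair from Re and Im of e^((2+5i)t)v: X_1 = e^(2t)(cos(5t)·(-1,-1) + sin(5t)·(2,3)), X_2 = e^(2t)(sin(5t)·(-1,-1) - cos(5t)·(2,3)).
General solution: K_1X_1 + K_2X_2.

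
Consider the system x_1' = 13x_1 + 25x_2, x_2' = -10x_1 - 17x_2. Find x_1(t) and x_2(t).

Coefficient matrix A = [[13, 25], [-10, -17]].
Characteristic polynomial det(A - λI) = λ^2 + 4λ + 29 = 0.
Eigenvalues λ = -2 ± 5i (complex conjugate pair).
For λ=-2+5i: an eigenvector is (-2,1) - i(-1,1) = (-2 + i, 1 - i).
A real fundamental pair from Re and Im of e^((-2+5i)t)v: X_1 = e^(-2t)(cos(5t)·(-2,1) + sin(5t)·(-1,1)), X_2 = e^(-2t)(sin(5t)·(-2,1) - cos(5t)·(-1,1)).
General solution: K_1X_1 + K_2X_2.

x_1(t) = -K_1e^(-2t)sin(5t) - 2K_1e^(-2t)cos(5t) - 2K_2e^(-2t)sin(5t) + K_2e^(-2t)cos(5t), x_2(t) = K_1e^(-2t)sin(5t) + K_1e^(-2t)cos(5t) + K_2e^(-2t)sin(5t) - K_2e^(-2t)cos(5t)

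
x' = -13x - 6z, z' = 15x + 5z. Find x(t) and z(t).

x(t) = -K_1e^(-4t)sin(3t) + K_1e^(-4t)cos(3t) + K_2e^(-4t)sin(3t) + K_2e^(-4t)cos(3t), z(t) = 2K_1e^(-4t)sin(3t) - K_1e^(-4t)cos(3t) - K_2e^(-4t)sin(3t) - 2K_2e^(-4t)cos(3t)

Coefficient matrix A = [[-13, -6], [15, 5]].
Characteristic polynomial det(A - λI) = λ^2 + 8λ + 25 = 0.
Eigenvalues λ = -4 ± 3i (complex conjugate pair).
For λ=-4+3i: an eigenvector is (1,-1) - i(-1,2) = (1 + i, -1 - 2i).
A real fundamental pair from Re and Im of e^((-4+3i)t)v: X_1 = e^(-4t)(cos(3t)·(1,-1) + sin(3t)·(-1,2)), X_2 = e^(-4t)(sin(3t)·(1,-1) - cos(3t)·(-1,2)).
General solution: K_1X_1 + K_2X_2.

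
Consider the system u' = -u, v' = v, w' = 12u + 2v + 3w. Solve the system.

Coefficient matrix A = [[-1, 0, 0], [0, 1, 0], [12, 2, 3]].
det(A - λI) = 0 gives eigenvalues λ = -1, 3, 1.
For λ=-1: eigenvector (1,0,-3).
For λ=3: eigenvector (0,0,1).
For λ=1: eigenvector (0,1,-1).
General solution: C_1e^(-t)(1,0,-3) + C_2e^(3t)(0,0,1) + C_3e^(t)(0,1,-1).

u(t) = C_1e^(-t), v(t) = C_3e^(t), w(t) = -3C_1e^(-t) + C_2e^(3t) - C_3e^(t)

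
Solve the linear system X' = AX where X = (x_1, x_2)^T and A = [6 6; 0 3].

x_1(t) = -C_1e^(6t) + 2C_2e^(3t), x_2(t) = -C_2e^(3t)

Coefficient matrix A = [[6, 6], [0, 3]].
Characteristic polynomial det(A - λI) = λ^2 - 9λ + 18 = 0.
Eigenvalues λ = 6, 3.
For λ=6: (A-λI) row 1 is [0, 6], so an eigenvector is (-1, 0).
For λ=3: (A-λI) row 1 is [3, 6], so an eigenvector is (2, -1).
General solution: C_1e^(6t)(-1,0) + C_2e^(3t)(2,-1).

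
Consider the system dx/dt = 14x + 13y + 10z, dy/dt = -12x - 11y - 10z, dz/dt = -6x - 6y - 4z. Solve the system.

Coefficient matrix A = [[14, 13, 10], [-12, -11, -10], [-6, -6, -4]].
det(A - λI) = 0 gives eigenvalues λ = 2, 1, -4.
For λ=2: eigenvector (3,-2,-1).
For λ=1: eigenvector (-1,1,0).
For λ=-4: eigenvector (-2,2,1).
General solution: K_1e^(2t)(3,-2,-1) + K_2e^(t)(-1,1,0) + K_3e^(-4t)(-2,2,1).

x(t) = 3K_1e^(2t) - K_2e^(t) - 2K_3e^(-4t), y(t) = -2K_1e^(2t) + K_2e^(t) + 2K_3e^(-4t), z(t) = -K_1e^(2t) + K_3e^(-4t)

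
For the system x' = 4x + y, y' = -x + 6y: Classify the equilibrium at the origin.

unstable improper node

A = [[4,1],[-1,6]]; det(A-λI) = λ^2 - 10λ + 25.
repeated λ = 5 with a single eigenvector.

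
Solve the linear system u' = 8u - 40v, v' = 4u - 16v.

u(t) = c_1e^(-4t)sin(4t) - 3c_1e^(-4t)cos(4t) - 3c_2e^(-4t)sin(4t) - c_2e^(-4t)cos(4t), v(t) = -c_1e^(-4t)cos(4t) - c_2e^(-4t)sin(4t)

Coefficient matrix A = [[8, -40], [4, -16]].
Characteristic polynomial det(A - λI) = λ^2 + 8λ + 32 = 0.
Eigenvalues λ = -4 ± 4i (complex conjugate pair).
For λ=-4+4i: an eigenvector is (-3,-1) - i(1,0) = (-3 - i, -1).
A real fundamental pair from Re and Im of e^((-4+4i)t)v: X_1 = e^(-4t)(cos(4t)·(-3,-1) + sin(4t)·(1,0)), X_2 = e^(-4t)(sin(4t)·(-3,-1) - cos(4t)·(1,0)).
General solution: c_1X_1 + c_2X_2.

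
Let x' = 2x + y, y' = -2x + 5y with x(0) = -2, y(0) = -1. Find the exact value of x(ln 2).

A = [[2,1],[-2,5]]; eigenvalues λ = 3, 4.
Eigenvectors: (1,1) for λ=3, (1,2) for λ=4.
From the initial condition, c_1 = -3, c_2 = 1.
x(ln 2) = (-3)(2^3)(1) + (1)(2^4)(1) = -8.

-8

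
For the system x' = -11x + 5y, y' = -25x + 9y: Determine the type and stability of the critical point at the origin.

stable spiral

A = [[-11,5],[-25,9]]; det(A-λI) = λ^2 + 2λ + 26.
λ = -1 ± 5i: negative real part.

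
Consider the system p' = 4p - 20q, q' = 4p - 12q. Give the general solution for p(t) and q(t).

Coefficient matrix A = [[4, -20], [4, -12]].
Characteristic polynomial det(A - λI) = λ^2 + 8λ + 32 = 0.
Eigenvalues λ = -4 ± 4i (complex conjugate pair).
For λ=-4+4i: an eigenvector is (2,1) - i(-1,0) = (2 + i, 1).
A real fundamental pair from Re and Im of e^((-4+4i)t)v: X_1 = e^(-4t)(cos(4t)·(2,1) + sin(4t)·(-1,0)), X_2 = e^(-4t)(sin(4t)·(2,1) - cos(4t)·(-1,0)).
General solution: C_1X_1 + C_2X_2.

p(t) = -C_1e^(-4t)sin(4t) + 2C_1e^(-4t)cos(4t) + 2C_2e^(-4t)sin(4t) + C_2e^(-4t)cos(4t), q(t) = C_1e^(-4t)cos(4t) + C_2e^(-4t)sin(4t)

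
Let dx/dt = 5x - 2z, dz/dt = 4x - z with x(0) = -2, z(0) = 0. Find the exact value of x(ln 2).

A = [[5,-2],[4,-1]]; eigenvalues λ = 1, 3.
Eigenvectors: (-1,-2) for λ=1, (1,1) for λ=3.
From the initial condition, c_1 = -2, c_2 = -4.
x(ln 2) = (-2)(2^1)(-1) + (-4)(2^3)(1) = -28.

-28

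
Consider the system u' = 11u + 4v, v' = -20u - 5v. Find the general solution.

Coefficient matrix A = [[11, 4], [-20, -5]].
Characteristic polynomial det(A - λI) = λ^2 - 6λ + 25 = 0.
Eigenvalues λ = 3 ± 4i (complex conjugate pair).
For λ=3+4i: an eigenvector is (-1,2) - i(0,1) = (-1, 2 - i).
A real fundamental pair from Re and Im of e^((3+4i)t)v: X_1 = e^(3t)(cos(4t)·(-1,2) + sin(4t)·(0,1)), X_2 = e^(3t)(sin(4t)·(-1,2) - cos(4t)·(0,1)).
General solution: C_1X_1 + C_2X_2.

u(t) = -C_1e^(3t)cos(4t) - C_2e^(3t)sin(4t), v(t) = C_1e^(3t)sin(4t) + 2C_1e^(3t)cos(4t) + 2C_2e^(3t)sin(4t) - C_2e^(3t)cos(4t)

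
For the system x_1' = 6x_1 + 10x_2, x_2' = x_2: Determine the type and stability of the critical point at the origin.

A = [[6,10],[0,1]]; det(A-λI) = λ^2 - 7λ + 6.
λ = 6, 1: both positive.

unstable node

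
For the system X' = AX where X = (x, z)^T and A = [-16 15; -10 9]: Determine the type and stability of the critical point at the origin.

A = [[-16,15],[-10,9]]; det(A-λI) = λ^2 + 7λ + 6.
λ = -1, -6: both negative.

stable node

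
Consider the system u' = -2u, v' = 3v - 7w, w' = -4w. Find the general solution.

Coefficient matrix A = [[-2, 0, 0], [0, 3, -7], [0, 0, -4]].
det(A - λI) = 0 gives eigenvalues λ = -2, 3, -4.
For λ=-2: eigenvector (1,0,0).
For λ=3: eigenvector (0,-1,0).
For λ=-4: eigenvector (0,1,1).
General solution: K_1e^(-2t)(1,0,0) + K_2e^(3t)(0,-1,0) + K_3e^(-4t)(0,1,1).

u(t) = K_1e^(-2t), v(t) = -K_2e^(3t) + K_3e^(-4t), w(t) = K_3e^(-4t)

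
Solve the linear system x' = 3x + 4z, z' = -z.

x(t) = K_1e^(-t) - K_2e^(3t), z(t) = -K_1e^(-t)

Coefficient matrix A = [[3, 4], [0, -1]].
Characteristic polynomial det(A - λI) = λ^2 - 2λ - 3 = 0.
Eigenvalues λ = -1, 3.
For λ=-1: (A-λI) row 1 is [4, 4], so an eigenvector is (1, -1).
For λ=3: (A-λI) row 1 is [0, 4], so an eigenvector is (-1, 0).
General solution: K_1e^(-t)(1,-1) + K_2e^(3t)(-1,0).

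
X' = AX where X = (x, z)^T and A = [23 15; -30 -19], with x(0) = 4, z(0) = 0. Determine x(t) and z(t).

x(t) = 28e^(2t)sin(3t) + 4e^(2t)cos(3t), z(t) = -40e^(2t)sin(3t)

Coefficient matrix A = [[23, 15], [-30, -19]].
Characteristic polynomial det(A - λI) = λ^2 - 4λ + 13 = 0.
Eigenvalues λ = 2 ± 3i (complex conjugate pair).
For λ=2+3i: an eigenvector is (1,-1) - i(2,-3) = (1 - 2i, -1 + 3i).
A real fundamental pair from Re and Im of e^((2+3i)t)v: X_1 = e^(2t)(cos(3t)·(1,-1) + sin(3t)·(2,-3)), X_2 = e^(2t)(sin(3t)·(1,-1) - cos(3t)·(2,-3)).
General solution: K_1X_1 + K_2X_2.
Applying x(0)=4, z(0)=0 gives K_1=12, K_2=4.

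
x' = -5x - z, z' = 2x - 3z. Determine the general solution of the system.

x(t) = -K_1e^(-4t)sin(t) + K_2e^(-4t)cos(t), z(t) = K_1e^(-4t)sin(t) + K_1e^(-4t)cos(t) + K_2e^(-4t)sin(t) - K_2e^(-4t)cos(t)

Coefficient matrix A = [[-5, -1], [2, -3]].
Characteristic polynomial det(A - λI) = λ^2 + 8λ + 17 = 0.
Eigenvalues λ = -4 ± i (complex conjugate pair).
For λ=-4+i: an eigenvector is (0,1) - i(-1,1) = (0 + i, 1 - i).
A real fundamental pair from Re and Im of e^((-4+i)t)v: X_1 = e^(-4t)(cos(t)·(0,1) + sin(t)·(-1,1)), X_2 = e^(-4t)(sin(t)·(0,1) - cos(t)·(-1,1)).
General solution: K_1X_1 + K_2X_2.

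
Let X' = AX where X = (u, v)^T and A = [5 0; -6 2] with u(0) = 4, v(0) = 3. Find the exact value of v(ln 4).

A = [[5,0],[-6,2]]; eigenvalues λ = 5, 2.
Eigenvectors: (-1,2) for λ=5, (0,-1) for λ=2.
From the initial condition, c_1 = -4, c_2 = -11.
v(ln 4) = (-4)(4^5)(2) + (-11)(4^2)(-1) = -8016.

-8016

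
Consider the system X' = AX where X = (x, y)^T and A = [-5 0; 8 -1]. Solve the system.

x(t) = K_1e^(-5t), y(t) = -2K_1e^(-5t) - K_2e^(-t)

Coefficient matrix A = [[-5, 0], [8, -1]].
Characteristic polynomial det(A - λI) = λ^2 + 6λ + 5 = 0.
Eigenvalues λ = -5, -1.
For λ=-5: (A-λI) row 2 is [8, 4], so an eigenvector is (1, -2).
For λ=-1: (A-λI) row 1 is [-4, 0], so an eigenvector is (0, -1).
General solution: K_1e^(-5t)(1,-2) + K_2e^(-t)(0,-1).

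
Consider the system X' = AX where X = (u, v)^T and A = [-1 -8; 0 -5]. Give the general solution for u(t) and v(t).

Coefficient matrix A = [[-1, -8], [0, -5]].
Characteristic polynomial det(A - λI) = λ^2 + 6λ + 5 = 0.
Eigenvalues λ = -1, -5.
For λ=-1: (A-λI) row 1 is [0, -8], so an eigenvector is (-1, 0).
For λ=-5: (A-λI) row 1 is [4, -8], so an eigenvector is (-2, -1).
General solution: K_1e^(-t)(-1,0) + K_2e^(-5t)(-2,-1).

u(t) = -K_1e^(-t) - 2K_2e^(-5t), v(t) = -K_2e^(-5t)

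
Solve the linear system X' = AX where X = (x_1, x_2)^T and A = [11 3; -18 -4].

x_1(t) = -K_1e^(5t) - K_2e^(2t), x_2(t) = 2K_1e^(5t) + 3K_2e^(2t)

Coefficient matrix A = [[11, 3], [-18, -4]].
Characteristic polynomial det(A - λI) = λ^2 - 7λ + 10 = 0.
Eigenvalues λ = 5, 2.
For λ=5: (A-λI) row 1 is [6, 3], so an eigenvector is (-1, 2).
For λ=2: (A-λI) row 1 is [9, 3], so an eigenvector is (-1, 3).
General solution: K_1e^(5t)(-1,2) + K_2e^(2t)(-1,3).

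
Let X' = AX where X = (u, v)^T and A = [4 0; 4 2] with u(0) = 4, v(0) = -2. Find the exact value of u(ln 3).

A = [[4,0],[4,2]]; eigenvalues λ = 2, 4.
Eigenvectors: (0,1) for λ=2, (1,2) for λ=4.
From the initial condition, c_1 = -10, c_2 = 4.
u(ln 3) = (-10)(3^2)(0) + (4)(3^4)(1) = 324.

324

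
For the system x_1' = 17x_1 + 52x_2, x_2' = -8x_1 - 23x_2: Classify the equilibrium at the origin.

A = [[17,52],[-8,-23]]; det(A-λI) = λ^2 + 6λ + 25.
λ = -3 ± 4i: negative real part.

stable spiral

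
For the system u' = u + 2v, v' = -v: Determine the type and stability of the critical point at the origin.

saddle

A = [[1,2],[0,-1]]; det(A-λI) = λ^2 - 1.
λ = -1, 1: opposite signs.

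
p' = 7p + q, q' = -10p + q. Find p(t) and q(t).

p(t) = -K_1e^(4t)sin(t) + K_2e^(4t)cos(t), q(t) = 3K_1e^(4t)sin(t) - K_1e^(4t)cos(t) - K_2e^(4t)sin(t) - 3K_2e^(4t)cos(t)

Coefficient matrix A = [[7, 1], [-10, 1]].
Characteristic polynomial det(A - λI) = λ^2 - 8λ + 17 = 0.
Eigenvalues λ = 4 ± i (complex conjugate pair).
For λ=4+i: an eigenvector is (0,-1) - i(-1,3) = (0 + i, -1 - 3i).
A real fundamental pair from Re and Im of e^((4+i)t)v: X_1 = e^(4t)(cos(t)·(0,-1) + sin(t)·(-1,3)), X_2 = e^(4t)(sin(t)·(0,-1) - cos(t)·(-1,3)).
General solution: K_1X_1 + K_2X_2.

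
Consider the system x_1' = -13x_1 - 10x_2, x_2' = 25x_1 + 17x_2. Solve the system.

Coefficient matrix A = [[-13, -10], [25, 17]].
Characteristic polynomial det(A - λI) = λ^2 - 4λ + 29 = 0.
Eigenvalues λ = 2 ± 5i (complex conjugate pair).
For λ=2+5i: an eigenvector is (-1,1) - i(1,-2) = (-1 - i, 1 + 2i).
A real fundamental pair from Re and Im of e^((2+5i)t)v: X_1 = e^(2t)(cos(5t)·(-1,1) + sin(5t)·(1,-2)), X_2 = e^(2t)(sin(5t)·(-1,1) - cos(5t)·(1,-2)).
General solution: c_1X_1 + c_2X_2.

x_1(t) = c_1e^(2t)sin(5t) - c_1e^(2t)cos(5t) - c_2e^(2t)sin(5t) - c_2e^(2t)cos(5t), x_2(t) = -2c_1e^(2t)sin(5t) + c_1e^(2t)cos(5t) + c_2e^(2t)sin(5t) + 2c_2e^(2t)cos(5t)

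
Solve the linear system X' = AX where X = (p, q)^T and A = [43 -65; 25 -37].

Coefficient matrix A = [[43, -65], [25, -37]].
Characteristic polynomial det(A - λI) = λ^2 - 6λ + 34 = 0.
Eigenvalues λ = 3 ± 5i (complex conjugate pair).
For λ=3+5i: an eigenvector is (-2,-1) - i(-3,-2) = (-2 + 3i, -1 + 2i).
A real fundamental pair from Re and Im of e^((3+5i)t)v: X_1 = e^(3t)(cos(5t)·(-2,-1) + sin(5t)·(-3,-2)), X_2 = e^(3t)(sin(5t)·(-2,-1) - cos(5t)·(-3,-2)).
General solution: c_1X_1 + c_2X_2.

p(t) = -3c_1e^(3t)sin(5t) - 2c_1e^(3t)cos(5t) - 2c_2e^(3t)sin(5t) + 3c_2e^(3t)cos(5t), q(t) = -2c_1e^(3t)sin(5t) - c_1e^(3t)cos(5t) - c_2e^(3t)sin(5t) + 2c_2e^(3t)cos(5t)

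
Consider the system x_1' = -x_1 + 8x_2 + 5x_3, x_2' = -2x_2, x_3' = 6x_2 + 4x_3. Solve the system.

Coefficient matrix A = [[-1, 8, 5], [0, -2, 0], [0, 6, 4]].
det(A - λI) = 0 gives eigenvalues λ = -1, -2, 4.
For λ=-1: eigenvector (1,0,0).
For λ=-2: eigenvector (-3,1,-1).
For λ=4: eigenvector (1,0,1).
General solution: K_1e^(-t)(1,0,0) + K_2e^(-2t)(-3,1,-1) + K_3e^(4t)(1,0,1).

x_1(t) = K_1e^(-t) - 3K_2e^(-2t) + K_3e^(4t), x_2(t) = K_2e^(-2t), x_3(t) = -K_2e^(-2t) + K_3e^(4t)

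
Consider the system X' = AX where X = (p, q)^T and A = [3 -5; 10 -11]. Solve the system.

p(t) = -K_1e^(-4t)sin(t) + 2K_1e^(-4t)cos(t) + 2K_2e^(-4t)sin(t) + K_2e^(-4t)cos(t), q(t) = -K_1e^(-4t)sin(t) + 3K_1e^(-4t)cos(t) + 3K_2e^(-4t)sin(t) + K_2e^(-4t)cos(t)

Coefficient matrix A = [[3, -5], [10, -11]].
Characteristic polynomial det(A - λI) = λ^2 + 8λ + 17 = 0.
Eigenvalues λ = -4 ± i (complex conjugate pair).
For λ=-4+i: an eigenvector is (2,3) - i(-1,-1) = (2 + i, 3 + i).
A real fundamental pair from Re and Im of e^((-4+i)t)v: X_1 = e^(-4t)(cos(t)·(2,3) + sin(t)·(-1,-1)), X_2 = e^(-4t)(sin(t)·(2,3) - cos(t)·(-1,-1)).
General solution: K_1X_1 + K_2X_2.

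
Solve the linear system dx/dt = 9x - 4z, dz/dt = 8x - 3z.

Coefficient matrix A = [[9, -4], [8, -3]].
Characteristic polynomial det(A - λI) = λ^2 - 6λ + 5 = 0.
Eigenvalues λ = 1, 5.
For λ=1: (A-λI) row 1 is [8, -4], so an eigenvector is (1, 2).
For λ=5: (A-λI) row 1 is [4, -4], so an eigenvector is (-1, -1).
General solution: K_1e^(t)(1,2) + K_2e^(5t)(-1,-1).

x(t) = K_1e^(t) - K_2e^(5t), z(t) = 2K_1e^(t) - K_2e^(5t)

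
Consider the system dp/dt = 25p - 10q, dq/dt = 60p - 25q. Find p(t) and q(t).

p(t) = -K_1e^(5t) + K_2e^(-5t), q(t) = -2K_1e^(5t) + 3K_2e^(-5t)

Coefficient matrix A = [[25, -10], [60, -25]].
Characteristic polynomial det(A - λI) = λ^2 - 25 = 0.
Eigenvalues λ = 5, -5.
For λ=5: (A-λI) row 1 is [20, -10], so an eigenvector is (-1, -2).
For λ=-5: (A-λI) row 1 is [30, -10], so an eigenvector is (1, 3).
General solution: K_1e^(5t)(-1,-2) + K_2e^(-5t)(1,3).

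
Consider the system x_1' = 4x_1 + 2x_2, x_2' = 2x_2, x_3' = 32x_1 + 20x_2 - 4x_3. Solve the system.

x_1(t) = C_1e^(4t) - C_2e^(2t), x_2(t) = C_2e^(2t), x_3(t) = 4C_1e^(4t) - 2C_2e^(2t) + C_3e^(-4t)

Coefficient matrix A = [[4, 2, 0], [0, 2, 0], [32, 20, -4]].
det(A - λI) = 0 gives eigenvalues λ = 4, 2, -4.
For λ=4: eigenvector (1,0,4).
For λ=2: eigenvector (-1,1,-2).
For λ=-4: eigenvector (0,0,1).
General solution: C_1e^(4t)(1,0,4) + C_2e^(2t)(-1,1,-2) + C_3e^(-4t)(0,0,1).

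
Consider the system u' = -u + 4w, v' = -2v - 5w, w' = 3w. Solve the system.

u(t) = C_1e^(3t) - C_3e^(-t), v(t) = -C_1e^(3t) + C_2e^(-2t), w(t) = C_1e^(3t)

Coefficient matrix A = [[-1, 0, 4], [0, -2, -5], [0, 0, 3]].
det(A - λI) = 0 gives eigenvalues λ = 3, -2, -1.
For λ=3: eigenvector (1,-1,1).
For λ=-2: eigenvector (0,1,0).
For λ=-1: eigenvector (-1,0,0).
General solution: C_1e^(3t)(1,-1,1) + C_2e^(-2t)(0,1,0) + C_3e^(-t)(-1,0,0).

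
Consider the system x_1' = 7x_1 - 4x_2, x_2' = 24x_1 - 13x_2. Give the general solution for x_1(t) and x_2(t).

Coefficient matrix A = [[7, -4], [24, -13]].
Characteristic polynomial det(A - λI) = λ^2 + 6λ + 5 = 0.
Eigenvalues λ = -5, -1.
For λ=-5: (A-λI) row 1 is [12, -4], so an eigenvector is (-1, -3).
For λ=-1: (A-λI) row 1 is [8, -4], so an eigenvector is (-1, -2).
General solution: c_1e^(-5t)(-1,-3) + c_2e^(-t)(-1,-2).

x_1(t) = -c_1e^(-5t) - c_2e^(-t), x_2(t) = -3c_1e^(-5t) - 2c_2e^(-t)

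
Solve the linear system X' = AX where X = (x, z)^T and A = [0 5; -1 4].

Coefficient matrix A = [[0, 5], [-1, 4]].
Characteristic polynomial det(A - λI) = λ^2 - 4λ + 5 = 0.
Eigenvalues λ = 2 ± i (complex conjugate pair).
For λ=2+i: an eigenvector is (-2,-1) - i(-1,0) = (-2 + i, -1).
A real fundamental pair from Re and Im of e^((2+i)t)v: X_1 = e^(2t)(cos(t)·(-2,-1) + sin(t)·(-1,0)), X_2 = e^(2t)(sin(t)·(-2,-1) - cos(t)·(-1,0)).
General solution: C_1X_1 + C_2X_2.

x(t) = -C_1e^(2t)sin(t) - 2C_1e^(2t)cos(t) - 2C_2e^(2t)sin(t) + C_2e^(2t)cos(t), z(t) = -C_1e^(2t)cos(t) - C_2e^(2t)sin(t)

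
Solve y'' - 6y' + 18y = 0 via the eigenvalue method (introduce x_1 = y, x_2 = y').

Let x_1 = y, x_2 = y'. Then x_1' = x_2 and x_2' = -18x_1 + 6x_2.
A = [[0,1],[-18,6]]; det(A-λI) = λ^2 - 6λ + 18.
Eigenvalues λ = 3 ± 3i.

y(t) = c_1e^(3t)cos(3t) + c_2e^(3t)sin(3t)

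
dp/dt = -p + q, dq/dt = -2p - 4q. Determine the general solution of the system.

p(t) = C_1e^(-2t) + C_2e^(-3t), q(t) = -C_1e^(-2t) - 2C_2e^(-3t)

Coefficient matrix A = [[-1, 1], [-2, -4]].
Characteristic polynomial det(A - λI) = λ^2 + 5λ + 6 = 0.
Eigenvalues λ = -2, -3.
For λ=-2: (A-λI) row 1 is [1, 1], so an eigenvector is (1, -1).
For λ=-3: (A-λI) row 1 is [2, 1], so an eigenvector is (1, -2).
General solution: C_1e^(-2t)(1,-1) + C_2e^(-3t)(1,-2).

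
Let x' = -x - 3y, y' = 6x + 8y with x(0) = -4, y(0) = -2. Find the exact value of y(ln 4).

A = [[-1,-3],[6,8]]; eigenvalues λ = 2, 5.
Eigenvectors: (-1,1) for λ=2, (-1,2) for λ=5.
From the initial condition, c_1 = 10, c_2 = -6.
y(ln 4) = (10)(4^2)(1) + (-6)(4^5)(2) = -12128.

-12128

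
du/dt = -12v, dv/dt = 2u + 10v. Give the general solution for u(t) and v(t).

u(t) = 3c_1e^(4t) + 2c_2e^(6t), v(t) = -c_1e^(4t) - c_2e^(6t)

Coefficient matrix A = [[0, -12], [2, 10]].
Characteristic polynomial det(A - λI) = λ^2 - 10λ + 24 = 0.
Eigenvalues λ = 4, 6.
For λ=4: (A-λI) row 1 is [-4, -12], so an eigenvector is (3, -1).
For λ=6: (A-λI) row 1 is [-6, -12], so an eigenvector is (2, -1).
General solution: c_1e^(4t)(3,-1) + c_2e^(6t)(2,-1).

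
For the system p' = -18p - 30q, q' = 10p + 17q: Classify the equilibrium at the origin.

A = [[-18,-30],[10,17]]; det(A-λI) = λ^2 + λ - 6.
λ = -3, 2: opposite signs.

saddle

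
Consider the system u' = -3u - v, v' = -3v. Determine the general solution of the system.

Coefficient matrix A = [[-3, -1], [0, -3]].
Characteristic polynomial det(A - λI) = λ^2 + 6λ + 9 = 0.
Single eigenvalue λ = -3 with algebraic multiplicity 2.
Eigenvector v = (1,0); generalized eigenvector w with (A-λI)w=v is (2,-1).
General solution: e^(-3t)[C_1·v + C_2·(t·v + w)].

u(t) = C_1e^(-3t) + C_2te^(-3t) + 2C_2e^(-3t), v(t) = -C_2e^(-3t)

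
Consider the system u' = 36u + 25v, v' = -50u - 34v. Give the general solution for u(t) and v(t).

u(t) = c_1e^(t)sin(5t) - 2c_1e^(t)cos(5t) - 2c_2e^(t)sin(5t) - c_2e^(t)cos(5t), v(t) = -c_1e^(t)sin(5t) + 3c_1e^(t)cos(5t) + 3c_2e^(t)sin(5t) + c_2e^(t)cos(5t)

Coefficient matrix A = [[36, 25], [-50, -34]].
Characteristic polynomial det(A - λI) = λ^2 - 2λ + 26 = 0.
Eigenvalues λ = 1 ± 5i (complex conjugate pair).
For λ=1+5i: an eigenvector is (-2,3) - i(1,-1) = (-2 - i, 3 + i).
A real fundamental pair from Re and Im of e^((1+5i)t)v: X_1 = e^(t)(cos(5t)·(-2,3) + sin(5t)·(1,-1)), X_2 = e^(t)(sin(5t)·(-2,3) - cos(5t)·(1,-1)).
General solution: c_1X_1 + c_2X_2.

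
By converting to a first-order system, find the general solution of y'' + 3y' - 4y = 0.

Let x_1 = y, x_2 = y'. Then x_1' = x_2 and x_2' = 4x_1 - 3x_2.
A = [[0,1],[4,-3]]; det(A-λI) = λ^2 + 3λ - 4.
Eigenvalues λ = 1, -4 with eigenvectors (1,1), (1,-4).

y(t) = K_1e^(t) + K_2e^(-4t)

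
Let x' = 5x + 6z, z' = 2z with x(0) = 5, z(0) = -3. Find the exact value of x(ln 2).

-8

A = [[5,6],[0,2]]; eigenvalues λ = 2, 5.
Eigenvectors: (2,-1) for λ=2, (-1,0) for λ=5.
From the initial condition, c_1 = 3, c_2 = 1.
x(ln 2) = (3)(2^2)(2) + (1)(2^5)(-1) = -8.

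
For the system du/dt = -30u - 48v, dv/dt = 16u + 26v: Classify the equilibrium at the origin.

A = [[-30,-48],[16,26]]; det(A-λI) = λ^2 + 4λ - 12.
λ = -6, 2: opposite signs.

saddle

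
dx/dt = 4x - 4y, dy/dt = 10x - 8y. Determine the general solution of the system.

Coefficient matrix A = [[4, -4], [10, -8]].
Characteristic polynomial det(A - λI) = λ^2 + 4λ + 8 = 0.
Eigenvalues λ = -2 ± 2i (complex conjugate pair).
For λ=-2+2i: an eigenvector is (1,1) - i(1,2) = (1 - i, 1 - 2i).
A real fundamental pair from Re and Im of e^((-2+2i)t)v: X_1 = e^(-2t)(cos(2t)·(1,1) + sin(2t)·(1,2)), X_2 = e^(-2t)(sin(2t)·(1,1) - cos(2t)·(1,2)).
General solution: C_1X_1 + C_2X_2.

x(t) = C_1e^(-2t)sin(2t) + C_1e^(-2t)cos(2t) + C_2e^(-2t)sin(2t) - C_2e^(-2t)cos(2t), y(t) = 2C_1e^(-2t)sin(2t) + C_1e^(-2t)cos(2t) + C_2e^(-2t)sin(2t) - 2C_2e^(-2t)cos(2t)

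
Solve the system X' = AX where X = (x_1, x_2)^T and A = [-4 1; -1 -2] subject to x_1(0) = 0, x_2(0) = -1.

Coefficient matrix A = [[-4, 1], [-1, -2]].
Characteristic polynomial det(A - λI) = λ^2 + 6λ + 9 = 0.
Single eigenvalue λ = -3 with algebraic multiplicity 2.
Eigenvector v = (1,1); generalized eigenvector w with (A-λI)w=v is (1,2).
General solution: e^(-3t)[K_1·v + K_2·(t·v + w)].
Applying x_1(0)=0, x_2(0)=-1 gives K_1=1, K_2=-1.

x_1(t) = -te^(-3t), x_2(t) = -te^(-3t) - e^(-3t)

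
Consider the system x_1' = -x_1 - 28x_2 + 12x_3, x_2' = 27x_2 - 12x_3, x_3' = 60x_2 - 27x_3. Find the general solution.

x_1(t) = C_1e^(-t) - C_2e^(3t) - 2C_3e^(-3t), x_2(t) = C_2e^(3t) + 2C_3e^(-3t), x_3(t) = 2C_2e^(3t) + 5C_3e^(-3t)

Coefficient matrix A = [[-1, -28, 12], [0, 27, -12], [0, 60, -27]].
det(A - λI) = 0 gives eigenvalues λ = -1, 3, -3.
For λ=-1: eigenvector (1,0,0).
For λ=3: eigenvector (-1,1,2).
For λ=-3: eigenvector (-2,2,5).
General solution: C_1e^(-t)(1,0,0) + C_2e^(3t)(-1,1,2) + C_3e^(-3t)(-2,2,5).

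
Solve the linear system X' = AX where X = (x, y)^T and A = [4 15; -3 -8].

x(t) = -2c_1e^(-2t)sin(3t) - c_1e^(-2t)cos(3t) - c_2e^(-2t)sin(3t) + 2c_2e^(-2t)cos(3t), y(t) = c_1e^(-2t)sin(3t) - c_2e^(-2t)cos(3t)

Coefficient matrix A = [[4, 15], [-3, -8]].
Characteristic polynomial det(A - λI) = λ^2 + 4λ + 13 = 0.
Eigenvalues λ = -2 ± 3i (complex conjugate pair).
For λ=-2+3i: an eigenvector is (-1,0) - i(-2,1) = (-1 + 2i, 0 - i).
A real fundamental pair from Re and Im of e^((-2+3i)t)v: X_1 = e^(-2t)(cos(3t)·(-1,0) + sin(3t)·(-2,1)), X_2 = e^(-2t)(sin(3t)·(-1,0) - cos(3t)·(-2,1)).
General solution: c_1X_1 + c_2X_2.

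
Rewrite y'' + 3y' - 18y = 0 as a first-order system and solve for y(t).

Let x_1 = y, x_2 = y'. Then x_1' = x_2 and x_2' = 18x_1 - 3x_2.
A = [[0,1],[18,-3]]; det(A-λI) = λ^2 + 3λ - 18.
Eigenvalues λ = -6, 3 with eigenvectors (1,-6), (1,3).

y(t) = C_1e^(-6t) + C_2e^(3t)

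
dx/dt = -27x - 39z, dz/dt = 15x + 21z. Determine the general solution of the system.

x(t) = 2K_1e^(-3t)sin(3t) + 3K_1e^(-3t)cos(3t) + 3K_2e^(-3t)sin(3t) - 2K_2e^(-3t)cos(3t), z(t) = -K_1e^(-3t)sin(3t) - 2K_1e^(-3t)cos(3t) - 2K_2e^(-3t)sin(3t) + K_2e^(-3t)cos(3t)

Coefficient matrix A = [[-27, -39], [15, 21]].
Characteristic polynomial det(A - λI) = λ^2 + 6λ + 18 = 0.
Eigenvalues λ = -3 ± 3i (complex conjugate pair).
For λ=-3+3i: an eigenvector is (3,-2) - i(2,-1) = (3 - 2i, -2 + i).
A real fundamental pair from Re and Im of e^((-3+3i)t)v: X_1 = e^(-3t)(cos(3t)·(3,-2) + sin(3t)·(2,-1)), X_2 = e^(-3t)(sin(3t)·(3,-2) - cos(3t)·(2,-1)).
General solution: K_1X_1 + K_2X_2.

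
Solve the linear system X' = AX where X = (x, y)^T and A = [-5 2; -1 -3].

x(t) = -c_1e^(-4t)sin(t) + c_1e^(-4t)cos(t) + c_2e^(-4t)sin(t) + c_2e^(-4t)cos(t), y(t) = -c_1e^(-4t)sin(t) + c_2e^(-4t)cos(t)

Coefficient matrix A = [[-5, 2], [-1, -3]].
Characteristic polynomial det(A - λI) = λ^2 + 8λ + 17 = 0.
Eigenvalues λ = -4 ± i (complex conjugate pair).
For λ=-4+i: an eigenvector is (1,0) - i(-1,-1) = (1 + i, 0 + i).
A real fundamental pair from Re and Im of e^((-4+i)t)v: X_1 = e^(-4t)(cos(t)·(1,0) + sin(t)·(-1,-1)), X_2 = e^(-4t)(sin(t)·(1,0) - cos(t)·(-1,-1)).
General solution: c_1X_1 + c_2X_2.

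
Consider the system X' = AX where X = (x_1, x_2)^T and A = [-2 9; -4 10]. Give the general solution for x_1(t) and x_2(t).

x_1(t) = -3c_1e^(4t) - 3c_2te^(4t) + 2c_2e^(4t), x_2(t) = -2c_1e^(4t) - 2c_2te^(4t) + c_2e^(4t)

Coefficient matrix A = [[-2, 9], [-4, 10]].
Characteristic polynomial det(A - λI) = λ^2 - 8λ + 16 = 0.
Single eigenvalue λ = 4 with algebraic multiplicity 2.
Eigenvector v = (-3,-2); generalized eigenvector w with (A-λI)w=v is (2,1).
General solution: e^(4t)[c_1·v + c_2·(t·v + w)].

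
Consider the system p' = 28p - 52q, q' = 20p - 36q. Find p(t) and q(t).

Coefficient matrix A = [[28, -52], [20, -36]].
Characteristic polynomial det(A - λI) = λ^2 + 8λ + 32 = 0.
Eigenvalues λ = -4 ± 4i (complex conjugate pair).
For λ=-4+4i: an eigenvector is (-2,-1) - i(-3,-2) = (-2 + 3i, -1 + 2i).
A real fundamental pair from Re and Im of e^((-4+4i)t)v: X_1 = e^(-4t)(cos(4t)·(-2,-1) + sin(4t)·(-3,-2)), X_2 = e^(-4t)(sin(4t)·(-2,-1) - cos(4t)·(-3,-2)).
General solution: c_1X_1 + c_2X_2.

p(t) = -3c_1e^(-4t)sin(4t) - 2c_1e^(-4t)cos(4t) - 2c_2e^(-4t)sin(4t) + 3c_2e^(-4t)cos(4t), q(t) = -2c_1e^(-4t)sin(4t) - c_1e^(-4t)cos(4t) - c_2e^(-4t)sin(4t) + 2c_2e^(-4t)cos(4t)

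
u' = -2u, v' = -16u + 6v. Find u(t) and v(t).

u(t) = c_2e^(-2t), v(t) = -c_1e^(6t) + 2c_2e^(-2t)

Coefficient matrix A = [[-2, 0], [-16, 6]].
Characteristic polynomial det(A - λI) = λ^2 - 4λ - 12 = 0.
Eigenvalues λ = 6, -2.
For λ=6: (A-λI) row 1 is [-8, 0], so an eigenvector is (0, -1).
For λ=-2: (A-λI) row 2 is [-16, 8], so an eigenvector is (1, 2).
General solution: c_1e^(6t)(0,-1) + c_2e^(-2t)(1,2).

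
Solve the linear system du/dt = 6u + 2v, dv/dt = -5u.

Coefficient matrix A = [[6, 2], [-5, 0]].
Characteristic polynomial det(A - λI) = λ^2 - 6λ + 10 = 0.
Eigenvalues λ = 3 ± i (complex conjugate pair).
For λ=3+i: an eigenvector is (-1,2) - i(1,-1) = (-1 - i, 2 + i).
A real fundamental pair from Re and Im of e^((3+i)t)v: X_1 = e^(3t)(cos(t)·(-1,2) + sin(t)·(1,-1)), X_2 = e^(3t)(sin(t)·(-1,2) - cos(t)·(1,-1)).
General solution: c_1X_1 + c_2X_2.

u(t) = c_1e^(3t)sin(t) - c_1e^(3t)cos(t) - c_2e^(3t)sin(t) - c_2e^(3t)cos(t), v(t) = -c_1e^(3t)sin(t) + 2c_1e^(3t)cos(t) + 2c_2e^(3t)sin(t) + c_2e^(3t)cos(t)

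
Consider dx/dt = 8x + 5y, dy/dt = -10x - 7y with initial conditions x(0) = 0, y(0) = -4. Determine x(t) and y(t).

x(t) = -4e^(3t) + 4e^(-2t), y(t) = 4e^(3t) - 8e^(-2t)

Coefficient matrix A = [[8, 5], [-10, -7]].
Characteristic polynomial det(A - λI) = λ^2 - λ - 6 = 0.
Eigenvalues λ = 3, -2.
For λ=3: (A-λI) row 1 is [5, 5], so an eigenvector is (1, -1).
For λ=-2: (A-λI) row 1 is [10, 5], so an eigenvector is (-1, 2).
General solution: K_1e^(3t)(1,-1) + K_2e^(-2t)(-1,2).
Applying x(0)=0, y(0)=-4 gives K_1=-4, K_2=-4.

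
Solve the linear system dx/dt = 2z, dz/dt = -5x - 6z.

x(t) = C_1e^(-3t)sin(t) + C_1e^(-3t)cos(t) + C_2e^(-3t)sin(t) - C_2e^(-3t)cos(t), z(t) = -2C_1e^(-3t)sin(t) - C_1e^(-3t)cos(t) - C_2e^(-3t)sin(t) + 2C_2e^(-3t)cos(t)

Coefficient matrix A = [[0, 2], [-5, -6]].
Characteristic polynomial det(A - λI) = λ^2 + 6λ + 10 = 0.
Eigenvalues λ = -3 ± i (complex conjugate pair).
For λ=-3+i: an eigenvector is (1,-1) - i(1,-2) = (1 - i, -1 + 2i).
A real fundamental pair from Re and Im of e^((-3+i)t)v: X_1 = e^(-3t)(cos(t)·(1,-1) + sin(t)·(1,-2)), X_2 = e^(-3t)(sin(t)·(1,-1) - cos(t)·(1,-2)).
General solution: C_1X_1 + C_2X_2.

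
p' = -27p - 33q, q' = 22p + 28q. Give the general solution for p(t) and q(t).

Coefficient matrix A = [[-27, -33], [22, 28]].
Characteristic polynomial det(A - λI) = λ^2 - λ - 30 = 0.
Eigenvalues λ = -5, 6.
For λ=-5: (A-λI) row 1 is [-22, -33], so an eigenvector is (3, -2).
For λ=6: (A-λI) row 1 is [-33, -33], so an eigenvector is (1, -1).
General solution: K_1e^(-5t)(3,-2) + K_2e^(6t)(1,-1).

p(t) = 3K_1e^(-5t) + K_2e^(6t), q(t) = -2K_1e^(-5t) - K_2e^(6t)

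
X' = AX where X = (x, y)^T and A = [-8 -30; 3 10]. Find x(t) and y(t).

x(t) = c_1e^(t)sin(3t) + 3c_1e^(t)cos(3t) + 3c_2e^(t)sin(3t) - c_2e^(t)cos(3t), y(t) = -c_1e^(t)cos(3t) - c_2e^(t)sin(3t)

Coefficient matrix A = [[-8, -30], [3, 10]].
Characteristic polynomial det(A - λI) = λ^2 - 2λ + 10 = 0.
Eigenvalues λ = 1 ± 3i (complex conjugate pair).
For λ=1+3i: an eigenvector is (3,-1) - i(1,0) = (3 - i, -1).
A real fundamental pair from Re and Im of e^((1+3i)t)v: X_1 = e^(t)(cos(3t)·(3,-1) + sin(3t)·(1,0)), X_2 = e^(t)(sin(3t)·(3,-1) - cos(3t)·(1,0)).
General solution: c_1X_1 + c_2X_2.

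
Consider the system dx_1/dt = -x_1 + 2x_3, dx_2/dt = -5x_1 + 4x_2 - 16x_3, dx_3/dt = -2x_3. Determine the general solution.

x_1(t) = C_1e^(-t) - 2C_3e^(-2t), x_2(t) = C_1e^(-t) + C_2e^(4t) + C_3e^(-2t), x_3(t) = C_3e^(-2t)

Coefficient matrix A = [[-1, 0, 2], [-5, 4, -16], [0, 0, -2]].
det(A - λI) = 0 gives eigenvalues λ = -1, 4, -2.
For λ=-1: eigenvector (1,1,0).
For λ=4: eigenvector (0,1,0).
For λ=-2: eigenvector (-2,1,1).
General solution: C_1e^(-t)(1,1,0) + C_2e^(4t)(0,1,0) + C_3e^(-2t)(-2,1,1).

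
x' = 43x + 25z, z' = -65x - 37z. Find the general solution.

Coefficient matrix A = [[43, 25], [-65, -37]].
Characteristic polynomial det(A - λI) = λ^2 - 6λ + 34 = 0.
Eigenvalues λ = 3 ± 5i (complex conjugate pair).
For λ=3+5i: an eigenvector is (1,-2) - i(-2,3) = (1 + 2i, -2 - 3i).
A real fundamental pair from Re and Im of e^((3+5i)t)v: X_1 = e^(3t)(cos(5t)·(1,-2) + sin(5t)·(-2,3)), X_2 = e^(3t)(sin(5t)·(1,-2) - cos(5t)·(-2,3)).
General solution: C_1X_1 + C_2X_2.

x(t) = -2C_1e^(3t)sin(5t) + C_1e^(3t)cos(5t) + C_2e^(3t)sin(5t) + 2C_2e^(3t)cos(5t), z(t) = 3C_1e^(3t)sin(5t) - 2C_1e^(3t)cos(5t) - 2C_2e^(3t)sin(5t) - 3C_2e^(3t)cos(5t)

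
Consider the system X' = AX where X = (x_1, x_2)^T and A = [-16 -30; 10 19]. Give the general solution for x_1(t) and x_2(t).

Coefficient matrix A = [[-16, -30], [10, 19]].
Characteristic polynomial det(A - λI) = λ^2 - 3λ - 4 = 0.
Eigenvalues λ = 4, -1.
For λ=4: (A-λI) row 1 is [-20, -30], so an eigenvector is (-3, 2).
For λ=-1: (A-λI) row 1 is [-15, -30], so an eigenvector is (2, -1).
General solution: C_1e^(4t)(-3,2) + C_2e^(-t)(2,-1).

x_1(t) = -3C_1e^(4t) + 2C_2e^(-t), x_2(t) = 2C_1e^(4t) - C_2e^(-t)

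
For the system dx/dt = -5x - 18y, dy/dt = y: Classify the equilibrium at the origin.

saddle

A = [[-5,-18],[0,1]]; det(A-λI) = λ^2 + 4λ - 5.
λ = -5, 1: opposite signs.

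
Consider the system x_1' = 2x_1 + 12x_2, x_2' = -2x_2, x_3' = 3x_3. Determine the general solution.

x_1(t) = -3K_2e^(-2t) + K_3e^(2t), x_2(t) = K_2e^(-2t), x_3(t) = K_1e^(3t)

Coefficient matrix A = [[2, 12, 0], [0, -2, 0], [0, 0, 3]].
det(A - λI) = 0 gives eigenvalues λ = 3, -2, 2.
For λ=3: eigenvector (0,0,1).
For λ=-2: eigenvector (-3,1,0).
For λ=2: eigenvector (1,0,0).
General solution: K_1e^(3t)(0,0,1) + K_2e^(-2t)(-3,1,0) + K_3e^(2t)(1,0,0).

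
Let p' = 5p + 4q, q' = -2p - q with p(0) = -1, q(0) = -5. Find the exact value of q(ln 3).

A = [[5,4],[-2,-1]]; eigenvalues λ = 3, 1.
Eigenvectors: (2,-1) for λ=3, (-1,1) for λ=1.
From the initial condition, c_1 = -6, c_2 = -11.
q(ln 3) = (-6)(3^3)(-1) + (-11)(3^1)(1) = 129.

129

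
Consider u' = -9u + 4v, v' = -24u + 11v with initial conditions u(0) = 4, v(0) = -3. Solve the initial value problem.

u(t) = -11e^(3t) + 15e^(-t), v(t) = -33e^(3t) + 30e^(-t)

Coefficient matrix A = [[-9, 4], [-24, 11]].
Characteristic polynomial det(A - λI) = λ^2 - 2λ - 3 = 0.
Eigenvalues λ = 3, -1.
For λ=3: (A-λI) row 1 is [-12, 4], so an eigenvector is (1, 3).
For λ=-1: (A-λI) row 1 is [-8, 4], so an eigenvector is (-1, -2).
General solution: c_1e^(3t)(1,3) + c_2e^(-t)(-1,-2).
Applying u(0)=4, v(0)=-3 gives c_1=-11, c_2=-15.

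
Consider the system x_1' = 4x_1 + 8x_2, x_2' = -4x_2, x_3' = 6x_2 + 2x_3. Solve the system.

x_1(t) = c_1e^(4t) - c_2e^(-4t), x_2(t) = c_2e^(-4t), x_3(t) = -c_2e^(-4t) - c_3e^(2t)

Coefficient matrix A = [[4, 8, 0], [0, -4, 0], [0, 6, 2]].
det(A - λI) = 0 gives eigenvalues λ = 4, -4, 2.
For λ=4: eigenvector (1,0,0).
For λ=-4: eigenvector (-1,1,-1).
For λ=2: eigenvector (0,0,-1).
General solution: c_1e^(4t)(1,0,0) + c_2e^(-4t)(-1,1,-1) + c_3e^(2t)(0,0,-1).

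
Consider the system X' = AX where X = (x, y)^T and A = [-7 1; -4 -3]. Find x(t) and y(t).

Coefficient matrix A = [[-7, 1], [-4, -3]].
Characteristic polynomial det(A - λI) = λ^2 + 10λ + 25 = 0.
Single eigenvalue λ = -5 with algebraic multiplicity 2.
Eigenvector v = (1,2); generalized eigenvector w with (A-λI)w=v is (-2,-3).
General solution: e^(-5t)[c_1·v + c_2·(t·v + w)].

x(t) = c_1e^(-5t) + c_2te^(-5t) - 2c_2e^(-5t), y(t) = 2c_1e^(-5t) + 2c_2te^(-5t) - 3c_2e^(-5t)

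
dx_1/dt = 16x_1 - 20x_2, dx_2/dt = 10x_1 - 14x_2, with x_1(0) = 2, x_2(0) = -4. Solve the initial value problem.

x_1(t) = 12e^(6t) - 10e^(-4t), x_2(t) = 6e^(6t) - 10e^(-4t)

Coefficient matrix A = [[16, -20], [10, -14]].
Characteristic polynomial det(A - λI) = λ^2 - 2λ - 24 = 0.
Eigenvalues λ = 6, -4.
For λ=6: (A-λI) row 1 is [10, -20], so an eigenvector is (-2, -1).
For λ=-4: (A-λI) row 1 is [20, -20], so an eigenvector is (-1, -1).
General solution: c_1e^(6t)(-2,-1) + c_2e^(-4t)(-1,-1).
Applying x_1(0)=2, x_2(0)=-4 gives c_1=-6, c_2=10.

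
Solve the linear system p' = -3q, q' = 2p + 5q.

p(t) = c_1e^(3t) - 3c_2e^(2t), q(t) = -c_1e^(3t) + 2c_2e^(2t)

Coefficient matrix A = [[0, -3], [2, 5]].
Characteristic polynomial det(A - λI) = λ^2 - 5λ + 6 = 0.
Eigenvalues λ = 3, 2.
For λ=3: (A-λI) row 1 is [-3, -3], so an eigenvector is (1, -1).
For λ=2: (A-λI) row 1 is [-2, -3], so an eigenvector is (-3, 2).
General solution: c_1e^(3t)(1,-1) + c_2e^(2t)(-3,2).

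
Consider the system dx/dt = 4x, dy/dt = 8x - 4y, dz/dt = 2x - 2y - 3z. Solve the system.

Coefficient matrix A = [[4, 0, 0], [8, -4, 0], [2, -2, -3]].
det(A - λI) = 0 gives eigenvalues λ = 4, -4, -3.
For λ=4: eigenvector (1,1,0).
For λ=-4: eigenvector (0,1,2).
For λ=-3: eigenvector (0,0,1).
General solution: c_1e^(4t)(1,1,0) + c_2e^(-4t)(0,1,2) + c_3e^(-3t)(0,0,1).

x(t) = c_1e^(4t), y(t) = c_1e^(4t) + c_2e^(-4t), z(t) = 2c_2e^(-4t) + c_3e^(-3t)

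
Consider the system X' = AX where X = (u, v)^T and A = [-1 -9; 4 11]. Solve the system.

Coefficient matrix A = [[-1, -9], [4, 11]].
Characteristic polynomial det(A - λI) = λ^2 - 10λ + 25 = 0.
Single eigenvalue λ = 5 with algebraic multiplicity 2.
Eigenvector v = (-3,2); generalized eigenvector w with (A-λI)w=v is (-1,1).
General solution: e^(5t)[C_1·v + C_2·(t·v + w)].

u(t) = -3C_1e^(5t) - 3C_2te^(5t) - C_2e^(5t), v(t) = 2C_1e^(5t) + 2C_2te^(5t) + C_2e^(5t)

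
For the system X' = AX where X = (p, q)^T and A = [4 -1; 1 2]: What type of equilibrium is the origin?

A = [[4,-1],[1,2]]; det(A-λI) = λ^2 - 6λ + 9.
repeated λ = 3 with a single eigenvector.

unstable improper node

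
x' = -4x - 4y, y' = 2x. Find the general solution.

Coefficient matrix A = [[-4, -4], [2, 0]].
Characteristic polynomial det(A - λI) = λ^2 + 4λ + 8 = 0.
Eigenvalues λ = -2 ± 2i (complex conjugate pair).
For λ=-2+2i: an eigenvector is (1,0) - i(-1,1) = (1 + i, 0 - i).
A real fundamental pair from Re and Im of e^((-2+2i)t)v: X_1 = e^(-2t)(cos(2t)·(1,0) + sin(2t)·(-1,1)), X_2 = e^(-2t)(sin(2t)·(1,0) - cos(2t)·(-1,1)).
General solution: c_1X_1 + c_2X_2.

x(t) = -c_1e^(-2t)sin(2t) + c_1e^(-2t)cos(2t) + c_2e^(-2t)sin(2t) + c_2e^(-2t)cos(2t), y(t) = c_1e^(-2t)sin(2t) - c_2e^(-2t)cos(2t)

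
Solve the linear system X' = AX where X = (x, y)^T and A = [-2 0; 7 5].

Coefficient matrix A = [[-2, 0], [7, 5]].
Characteristic polynomial det(A - λI) = λ^2 - 3λ - 10 = 0.
Eigenvalues λ = 5, -2.
For λ=5: (A-λI) row 1 is [-7, 0], so an eigenvector is (0, -1).
For λ=-2: (A-λI) row 2 is [7, 7], so an eigenvector is (1, -1).
General solution: K_1e^(5t)(0,-1) + K_2e^(-2t)(1,-1).

x(t) = K_2e^(-2t), y(t) = -K_1e^(5t) - K_2e^(-2t)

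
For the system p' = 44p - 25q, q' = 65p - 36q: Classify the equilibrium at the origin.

unstable spiral

A = [[44,-25],[65,-36]]; det(A-λI) = λ^2 - 8λ + 41.
λ = 4 ± 5i: positive real part.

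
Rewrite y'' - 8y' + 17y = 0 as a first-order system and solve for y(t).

Let x_1 = y, x_2 = y'. Then x_1' = x_2 and x_2' = -17x_1 + 8x_2.
A = [[0,1],[-17,8]]; det(A-λI) = λ^2 - 8λ + 17.
Eigenvalues λ = 4 ± i.

y(t) = c_1e^(4t)cos(t) + c_2e^(4t)sin(t)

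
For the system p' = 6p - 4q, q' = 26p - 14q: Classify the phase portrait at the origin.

stable spiral

A = [[6,-4],[26,-14]]; det(A-λI) = λ^2 + 8λ + 20.
λ = -4 ± 2i: negative real part.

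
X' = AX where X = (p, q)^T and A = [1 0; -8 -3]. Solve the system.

Coefficient matrix A = [[1, 0], [-8, -3]].
Characteristic polynomial det(A - λI) = λ^2 + 2λ - 3 = 0.
Eigenvalues λ = 1, -3.
For λ=1: (A-λI) row 2 is [-8, -4], so an eigenvector is (1, -2).
For λ=-3: (A-λI) row 1 is [4, 0], so an eigenvector is (0, 1).
General solution: c_1e^(t)(1,-2) + c_2e^(-3t)(0,1).

p(t) = c_1e^(t), q(t) = -2c_1e^(t) + c_2e^(-3t)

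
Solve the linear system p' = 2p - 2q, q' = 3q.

p(t) = -K_1e^(2t) + 2K_2e^(3t), q(t) = -K_2e^(3t)

Coefficient matrix A = [[2, -2], [0, 3]].
Characteristic polynomial det(A - λI) = λ^2 - 5λ + 6 = 0.
Eigenvalues λ = 2, 3.
For λ=2: (A-λI) row 1 is [0, -2], so an eigenvector is (-1, 0).
For λ=3: (A-λI) row 1 is [-1, -2], so an eigenvector is (2, -1).
General solution: K_1e^(2t)(-1,0) + K_2e^(3t)(2,-1).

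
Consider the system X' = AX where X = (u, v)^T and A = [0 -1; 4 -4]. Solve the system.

Coefficient matrix A = [[0, -1], [4, -4]].
Characteristic polynomial det(A - λI) = λ^2 + 4λ + 4 = 0.
Single eigenvalue λ = -2 with algebraic multiplicity 2.
Eigenvector v = (1,2); generalized eigenvector w with (A-λI)w=v is (-1,-3).
General solution: e^(-2t)[C_1·v + C_2·(t·v + w)].

u(t) = C_1e^(-2t) + C_2te^(-2t) - C_2e^(-2t), v(t) = 2C_1e^(-2t) + 2C_2te^(-2t) - 3C_2e^(-2t)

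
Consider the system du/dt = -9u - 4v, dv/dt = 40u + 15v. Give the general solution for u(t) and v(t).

Coefficient matrix A = [[-9, -4], [40, 15]].
Characteristic polynomial det(A - λI) = λ^2 - 6λ + 25 = 0.
Eigenvalues λ = 3 ± 4i (complex conjugate pair).
For λ=3+4i: an eigenvector is (0,-1) - i(1,-3) = (0 - i, -1 + 3i).
A real fundamental pair from Re and Im of e^((3+4i)t)v: X_1 = e^(3t)(cos(4t)·(0,-1) + sin(4t)·(1,-3)), X_2 = e^(3t)(sin(4t)·(0,-1) - cos(4t)·(1,-3)).
General solution: K_1X_1 + K_2X_2.

u(t) = K_1e^(3t)sin(4t) - K_2e^(3t)cos(4t), v(t) = -3K_1e^(3t)sin(4t) - K_1e^(3t)cos(4t) - K_2e^(3t)sin(4t) + 3K_2e^(3t)cos(4t)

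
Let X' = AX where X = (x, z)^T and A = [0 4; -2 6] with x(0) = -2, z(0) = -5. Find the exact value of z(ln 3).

A = [[0,4],[-2,6]]; eigenvalues λ = 2, 4.
Eigenvectors: (2,1) for λ=2, (1,1) for λ=4.
From the initial condition, c_1 = 3, c_2 = -8.
z(ln 3) = (3)(3^2)(1) + (-8)(3^4)(1) = -621.

-621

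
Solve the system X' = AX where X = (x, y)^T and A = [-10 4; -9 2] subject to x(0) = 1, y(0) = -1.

Coefficient matrix A = [[-10, 4], [-9, 2]].
Characteristic polynomial det(A - λI) = λ^2 + 8λ + 16 = 0.
Single eigenvalue λ = -4 with algebraic multiplicity 2.
Eigenvector v = (2,3); generalized eigenvector w with (A-λI)w=v is (-1,-1).
General solution: e^(-4t)[c_1·v + c_2·(t·v + w)].
Applying x(0)=1, y(0)=-1 gives c_1=-2, c_2=-5.

x(t) = -10te^(-4t) + e^(-4t), y(t) = -15te^(-4t) - e^(-4t)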